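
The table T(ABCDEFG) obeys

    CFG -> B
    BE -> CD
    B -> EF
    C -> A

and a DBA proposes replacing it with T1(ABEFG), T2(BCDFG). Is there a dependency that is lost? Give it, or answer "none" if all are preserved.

C -> A

Check C → A: no single fragment contains all of {AC}, and the restricted closure of {C} across the fragments never reaches {A}.
CFG → B is preserved.
BE → CD is preserved.
B → EF is preserved.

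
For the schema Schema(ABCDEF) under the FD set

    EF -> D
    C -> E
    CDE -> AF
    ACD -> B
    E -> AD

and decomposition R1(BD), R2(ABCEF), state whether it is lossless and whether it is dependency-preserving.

lossy and not dependency-preserving

Lossless test: (B)⁺ = {B}, which is a superkey of neither fragment — lossy.
Dependency preservation: the restricted closure of {EF} across the fragments never reaches {D}, so EF → D cannot be enforced without a join — not preserved.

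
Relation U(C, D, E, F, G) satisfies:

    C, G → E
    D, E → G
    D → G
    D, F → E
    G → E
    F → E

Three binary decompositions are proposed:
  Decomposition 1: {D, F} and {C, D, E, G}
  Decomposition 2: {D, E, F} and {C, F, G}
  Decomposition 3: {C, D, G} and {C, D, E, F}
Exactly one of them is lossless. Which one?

Decomposition 3

Decomposition 1: common = {D}, closure = {D, E, G} → lossy.
Decomposition 2: common = {F}, closure = {E, F} → lossy.
Decomposition 3: common = {C, D}, closure = {C, D, E, G} → lossless.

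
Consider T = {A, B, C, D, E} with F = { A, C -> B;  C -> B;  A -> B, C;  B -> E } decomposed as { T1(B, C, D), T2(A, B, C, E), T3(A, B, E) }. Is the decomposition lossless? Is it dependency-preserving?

Lossless test (chase): Rows 2 and 3 agree on A; apply A→B, C and equate their B, C entries. Rows 1 and 2 agree on B; apply B→E and equate their E entries. No row becomes fully distinguished — the join is lossy.
Dependency preservation: every FD's attributes lie within a single fragment, so each can be enforced locally — preserved.

lossy but dependency-preserving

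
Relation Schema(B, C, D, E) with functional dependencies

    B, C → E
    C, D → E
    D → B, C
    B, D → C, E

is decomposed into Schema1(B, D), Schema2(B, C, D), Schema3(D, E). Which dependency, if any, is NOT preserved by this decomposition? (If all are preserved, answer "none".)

Check B, C → E: no single fragment contains all of {B, C, E}, and the restricted closure of {B, C} across the fragments never reaches {E}.
C, D → E is preserved.
D → B, C is preserved.
B, D → C, E is preserved.

B, C → E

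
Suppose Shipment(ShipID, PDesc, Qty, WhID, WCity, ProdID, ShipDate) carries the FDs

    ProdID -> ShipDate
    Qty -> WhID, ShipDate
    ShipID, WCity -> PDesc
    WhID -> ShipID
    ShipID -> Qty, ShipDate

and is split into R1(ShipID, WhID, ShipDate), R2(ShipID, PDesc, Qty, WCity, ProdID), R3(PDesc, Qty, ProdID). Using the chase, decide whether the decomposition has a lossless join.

Chase test. Columns are ShipID, PDesc, Qty, WhID, WCity, ProdID, ShipDate; row i has aⱼ where attribute j ∈ Ri, else bᵢⱼ.
Initial tableau (one row per fragment):
  row 1: a1 b12 b13 a4 b15 b16 a7
  row 2: a1 a2 a3 b24 a5 a6 b27
  row 3: b31 a2 a3 b34 b35 a6 b37
Rows 2 and 3 agree on ProdID; apply ProdID→ShipDate and equate their ShipDate entries.
Rows 2 and 3 agree on Qty; apply Qty→WhID, ShipDate and equate their WhID, ShipDate entries.
Rows 2 and 3 agree on WhID; apply WhID→ShipID and equate their ShipID entries.
Rows 1 and 2 agree on ShipID; apply ShipID→Qty, ShipDate and equate their Qty, ShipDate entries.
Rows 1 and 2 agree on Qty; apply Qty→WhID, ShipDate and equate their WhID, ShipDate entries.
Row 2 is now all distinguished symbols — the join is lossless.

Yes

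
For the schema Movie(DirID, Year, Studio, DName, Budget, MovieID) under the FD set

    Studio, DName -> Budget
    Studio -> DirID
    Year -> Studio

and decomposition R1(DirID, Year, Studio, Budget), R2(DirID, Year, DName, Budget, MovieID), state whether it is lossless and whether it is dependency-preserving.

Lossless test: (DirID, Year, Budget)⁺ = {DirID, Year, Studio, Budget}, which contains all of one fragment — lossless.
Dependency preservation: the restricted closure of {Studio, DName} across the fragments never reaches {Budget}, so Studio, DName → Budget cannot be enforced without a join — not preserved.

lossless but not dependency-preserving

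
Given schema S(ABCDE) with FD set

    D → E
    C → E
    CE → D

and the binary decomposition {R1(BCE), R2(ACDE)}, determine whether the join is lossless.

No

Common attributes: R1 ∩ R2 = {CE}.
Closure of {CE}: CE → D applies, adding D. So (CE)⁺ = {CDE}.
The closure contains neither all of R1 = {BCE} nor all of R2 = {ACDE}, so the common attributes are not a superkey of either fragment. The join is lossy.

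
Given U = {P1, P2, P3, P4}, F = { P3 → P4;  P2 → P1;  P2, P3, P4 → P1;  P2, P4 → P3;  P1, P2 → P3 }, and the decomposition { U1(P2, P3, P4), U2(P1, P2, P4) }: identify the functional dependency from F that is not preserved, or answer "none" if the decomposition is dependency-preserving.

none

P3 → P4 lies within U1.
P2 → P1 lies within U2.
P2, P3, P4 → P1: restricted closure across fragments reaches P1.
P2, P4 → P3 lies within U1.
P1, P2 → P3: restricted closure across fragments reaches P3.
Every dependency is enforceable on the fragments, so the decomposition is dependency-preserving.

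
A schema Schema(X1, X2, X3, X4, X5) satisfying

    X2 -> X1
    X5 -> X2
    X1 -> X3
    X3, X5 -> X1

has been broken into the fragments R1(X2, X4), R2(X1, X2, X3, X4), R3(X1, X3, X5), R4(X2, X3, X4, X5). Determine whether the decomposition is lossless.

Yes

Chase test. Columns are X1, X2, X3, X4, X5; row i has aⱼ where attribute j ∈ Ri, else bᵢⱼ.
Initial tableau (one row per fragment):
  row 1: b11 a2 b13 a4 b15
  row 2: a1 a2 a3 a4 b25
  row 3: a1 b32 a3 b34 a5
  row 4: b41 a2 a3 a4 a5
Rows 1 and 2 agree on X2; apply X2→X1 and equate their X1 entries.
Rows 1 and 4 agree on X2; apply X2→X1 and equate their X1 entries.
Rows 3 and 4 agree on X5; apply X5→X2 and equate their X2 entries.
Rows 1 and 2 agree on X1; apply X1→X3 and equate their X3 entries.
Row 4 is now all distinguished symbols — the join is lossless.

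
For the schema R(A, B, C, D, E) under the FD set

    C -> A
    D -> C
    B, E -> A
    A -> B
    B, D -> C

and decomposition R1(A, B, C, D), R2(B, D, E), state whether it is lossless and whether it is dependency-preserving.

lossless but not dependency-preserving

Lossless test: (B, D)⁺ = {A, B, C, D}, which contains all of one fragment — lossless.
Dependency preservation: the restricted closure of {B, E} across the fragments never reaches {A}, so B, E → A cannot be enforced without a join — not preserved.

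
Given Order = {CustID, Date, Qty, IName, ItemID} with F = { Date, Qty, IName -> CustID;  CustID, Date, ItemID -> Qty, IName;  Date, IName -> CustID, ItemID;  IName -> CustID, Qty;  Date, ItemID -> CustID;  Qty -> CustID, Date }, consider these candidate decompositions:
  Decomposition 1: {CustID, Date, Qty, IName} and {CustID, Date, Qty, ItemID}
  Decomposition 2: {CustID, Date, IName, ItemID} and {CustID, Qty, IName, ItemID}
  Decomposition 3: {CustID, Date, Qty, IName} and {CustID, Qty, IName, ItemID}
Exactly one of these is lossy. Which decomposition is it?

Decomposition 1

Decomposition 1: common = {CustID, Date, Qty}, closure = {CustID, Date, Qty} → lossy.
Decomposition 2: common = {CustID, IName, ItemID}, closure = {CustID, Date, Qty, IName, ItemID} → lossless.
Decomposition 3: common = {CustID, Qty, IName}, closure = {CustID, Date, Qty, IName, ItemID} → lossless.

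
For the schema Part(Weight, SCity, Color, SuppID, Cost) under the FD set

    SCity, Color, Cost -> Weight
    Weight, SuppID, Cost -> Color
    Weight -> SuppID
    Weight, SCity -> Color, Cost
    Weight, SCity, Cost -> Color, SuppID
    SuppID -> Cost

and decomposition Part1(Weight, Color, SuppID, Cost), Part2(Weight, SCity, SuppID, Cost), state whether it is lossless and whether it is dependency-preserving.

lossless but not dependency-preserving

Lossless test: (Weight, SuppID, Cost)⁺ = {Weight, Color, SuppID, Cost}, which contains all of one fragment — lossless.
Dependency preservation: the restricted closure of {SCity, Color, Cost} across the fragments never reaches {Weight}, so SCity, Color, Cost → Weight cannot be enforced without a join — not preserved.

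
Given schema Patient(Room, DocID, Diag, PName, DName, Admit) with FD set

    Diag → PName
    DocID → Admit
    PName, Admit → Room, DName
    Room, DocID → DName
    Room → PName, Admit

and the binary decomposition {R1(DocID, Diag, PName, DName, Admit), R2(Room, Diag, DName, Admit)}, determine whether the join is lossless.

Common attributes: R1 ∩ R2 = {Diag, DName, Admit}.
Closure of {Diag, DName, Admit}: Diag → PName applies, adding PName; PName, Admit → Room, DName applies, adding Room. So (Diag, DName, Admit)⁺ = {Room, Diag, PName, DName, Admit}.
This closure contains every attribute of R2, so R1 ∩ R2 → R2. The join is lossless.

Yes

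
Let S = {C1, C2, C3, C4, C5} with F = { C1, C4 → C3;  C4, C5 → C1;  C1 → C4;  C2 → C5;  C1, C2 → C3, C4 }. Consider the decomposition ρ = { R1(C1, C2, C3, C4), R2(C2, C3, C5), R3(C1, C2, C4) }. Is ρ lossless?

Yes

Chase test. Columns are C1, C2, C3, C4, C5; row i has aⱼ where attribute j ∈ Ri, else bᵢⱼ.
Initial tableau (one row per fragment):
  row 1: a1 a2 a3 a4 b15
  row 2: b21 a2 a3 b24 a5
  row 3: a1 a2 b33 a4 b35
Rows 1 and 3 agree on C1, C4; apply C1, C4→C3 and equate their C3 entries.
Rows 1 and 2 agree on C2; apply C2→C5 and equate their C5 entries.
Rows 1 and 3 agree on C2; apply C2→C5 and equate their C5 entries.
Row 1 is now all distinguished symbols — the join is lossless.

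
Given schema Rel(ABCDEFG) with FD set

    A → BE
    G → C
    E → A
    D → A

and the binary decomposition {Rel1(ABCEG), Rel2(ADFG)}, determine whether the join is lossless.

Yes

Common attributes: Rel1 ∩ Rel2 = {AG}.
Closure of {AG}: A → BE applies, adding BE; G → C applies, adding C. So (AG)⁺ = {ABCEG}.
This closure contains every attribute of Rel1, so Rel1 ∩ Rel2 → Rel1. The join is lossless.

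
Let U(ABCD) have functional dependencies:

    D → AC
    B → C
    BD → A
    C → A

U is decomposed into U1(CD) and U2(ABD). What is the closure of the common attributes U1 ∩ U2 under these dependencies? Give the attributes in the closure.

U1 ∩ U2 = {D}.
D → AC applies, adding AC
Closure: {ACD}.

ACD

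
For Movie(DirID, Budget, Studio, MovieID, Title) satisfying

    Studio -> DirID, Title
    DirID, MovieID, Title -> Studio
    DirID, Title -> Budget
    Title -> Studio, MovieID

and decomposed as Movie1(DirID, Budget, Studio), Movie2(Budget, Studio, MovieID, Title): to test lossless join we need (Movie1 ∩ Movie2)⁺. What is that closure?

Movie1 ∩ Movie2 = {Budget, Studio}.
Studio → DirID, Title applies, adding DirID, Title
Title → Studio, MovieID applies, adding MovieID
Closure: {DirID, Budget, Studio, MovieID, Title}.

DirID, Budget, Studio, MovieID, Title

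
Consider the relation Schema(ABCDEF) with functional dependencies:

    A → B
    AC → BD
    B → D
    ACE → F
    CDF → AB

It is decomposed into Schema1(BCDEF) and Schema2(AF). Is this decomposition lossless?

Common attributes: Schema1 ∩ Schema2 = {F}.
No dependency enlarges {F}, so (F)⁺ = {F}.
The closure contains neither all of Schema1 = {BCDEF} nor all of Schema2 = {AF}, so the common attributes are not a superkey of either fragment. The join is lossy.

No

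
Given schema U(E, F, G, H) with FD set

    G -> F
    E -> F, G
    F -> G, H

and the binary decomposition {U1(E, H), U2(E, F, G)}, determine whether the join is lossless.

Common attributes: U1 ∩ U2 = {E}.
Closure of {E}: E → F, G applies, adding F, G; F → G, H applies, adding H. So (E)⁺ = {E, F, G, H}.
This closure contains every attribute of U1, so U1 ∩ U2 → U1. The join is lossless.

Yes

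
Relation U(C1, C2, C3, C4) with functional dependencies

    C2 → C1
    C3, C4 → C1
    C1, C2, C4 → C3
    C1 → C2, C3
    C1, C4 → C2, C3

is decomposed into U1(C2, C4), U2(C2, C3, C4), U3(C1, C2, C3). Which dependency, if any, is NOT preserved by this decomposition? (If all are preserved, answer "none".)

none

C2 → C1 lies within U3.
C3, C4 → C1: restricted closure across fragments reaches C1.
C1, C2, C4 → C3: restricted closure across fragments reaches C3.
C1 → C2, C3 lies within U3.
C1, C4 → C2, C3: restricted closure across fragments reaches C2, C3.
Every dependency is enforceable on the fragments, so the decomposition is dependency-preserving.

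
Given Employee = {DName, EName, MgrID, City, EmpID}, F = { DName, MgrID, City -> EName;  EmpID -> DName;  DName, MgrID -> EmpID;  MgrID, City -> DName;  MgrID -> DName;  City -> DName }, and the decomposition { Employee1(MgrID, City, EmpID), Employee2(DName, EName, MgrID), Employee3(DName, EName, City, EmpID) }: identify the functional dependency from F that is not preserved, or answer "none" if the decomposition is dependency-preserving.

Check DName, MgrID, City → EName: no single fragment contains all of {DName, EName, MgrID, City}, and the restricted closure of {DName, MgrID, City} across the fragments never reaches {EName}.
EmpID → DName is preserved.
DName, MgrID → EmpID is preserved.
MgrID, City → DName is preserved.
MgrID → DName is preserved.
City → DName is preserved.

DName, MgrID, City -> EName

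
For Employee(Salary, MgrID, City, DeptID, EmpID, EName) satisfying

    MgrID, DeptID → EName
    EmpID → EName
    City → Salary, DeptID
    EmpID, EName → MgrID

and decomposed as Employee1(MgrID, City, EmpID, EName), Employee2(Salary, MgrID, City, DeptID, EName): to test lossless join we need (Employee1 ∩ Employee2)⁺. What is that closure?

Salary, MgrID, City, DeptID, EName

Employee1 ∩ Employee2 = {MgrID, City, EName}.
City → Salary, DeptID applies, adding Salary, DeptID
Closure: {Salary, MgrID, City, DeptID, EName}.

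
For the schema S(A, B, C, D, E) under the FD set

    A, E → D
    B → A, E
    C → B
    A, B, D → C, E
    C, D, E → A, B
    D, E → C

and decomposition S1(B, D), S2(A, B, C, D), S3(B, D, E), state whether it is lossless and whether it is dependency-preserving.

lossless but not dependency-preserving

Lossless test (chase): Rows 1 and 2 agree on B; apply B→A, E and equate their A, E entries. Rows 1 and 3 agree on B; apply B→A, E and equate their A, E entries. Rows 1 and 2 agree on A, B, D; apply A, B, D→C, E and equate their C, E entries. Rows 1 and 3 agree on A, B, D; apply A, B, D→C, E and equate their C, E entries. Row 1 is now all distinguished symbols — the join is lossless.
Dependency preservation: the restricted closure of {A, E} across the fragments never reaches {D}, so A, E → D cannot be enforced without a join — not preserved.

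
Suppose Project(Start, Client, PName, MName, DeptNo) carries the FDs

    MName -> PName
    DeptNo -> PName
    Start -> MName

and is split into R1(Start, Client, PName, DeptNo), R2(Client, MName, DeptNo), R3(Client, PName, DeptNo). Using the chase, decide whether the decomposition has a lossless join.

Chase test. Columns are Start, Client, PName, MName, DeptNo; row i has aⱼ where attribute j ∈ Ri, else bᵢⱼ.
Initial tableau (one row per fragment):
  row 1: a1 a2 a3 b14 a5
  row 2: b21 a2 b23 a4 a5
  row 3: b31 a2 a3 b34 a5
Rows 1 and 2 agree on DeptNo; apply DeptNo→PName and equate their PName entries.
No row becomes fully distinguished — the join is lossy.

No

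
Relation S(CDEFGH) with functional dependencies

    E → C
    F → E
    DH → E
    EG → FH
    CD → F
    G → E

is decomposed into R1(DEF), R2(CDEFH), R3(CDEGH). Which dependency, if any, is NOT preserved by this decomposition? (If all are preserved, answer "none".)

Check EG → FH: no single fragment contains all of {EFGH}, and the restricted closure of {EG} across the fragments never reaches {FH}.
E → C is preserved.
F → E is preserved.
DH → E is preserved.
CD → F is preserved.
G → E is preserved.

EG → FH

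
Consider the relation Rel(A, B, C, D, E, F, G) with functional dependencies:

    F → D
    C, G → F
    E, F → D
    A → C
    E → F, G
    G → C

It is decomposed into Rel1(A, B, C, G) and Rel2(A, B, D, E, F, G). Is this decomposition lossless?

Common attributes: Rel1 ∩ Rel2 = {A, B, G}.
Closure of {A, B, G}: A → C applies, adding C; C, G → F applies, adding F; F → D applies, adding D. So (A, B, G)⁺ = {A, B, C, D, F, G}.
This closure contains every attribute of Rel1, so Rel1 ∩ Rel2 → Rel1. The join is lossless.

Yes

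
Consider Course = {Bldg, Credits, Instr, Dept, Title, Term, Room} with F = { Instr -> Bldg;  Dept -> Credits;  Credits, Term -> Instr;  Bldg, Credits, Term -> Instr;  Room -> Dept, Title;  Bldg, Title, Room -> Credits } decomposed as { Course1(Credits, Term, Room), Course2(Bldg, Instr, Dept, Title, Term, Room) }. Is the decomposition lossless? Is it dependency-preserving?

Lossless test: (Term, Room)⁺ = {Bldg, Credits, Instr, Dept, Title, Term, Room}, which contains all of one fragment — lossless.
Dependency preservation: the restricted closure of {Dept} across the fragments never reaches {Credits}, so Dept → Credits cannot be enforced without a join — not preserved.

lossless but not dependency-preserving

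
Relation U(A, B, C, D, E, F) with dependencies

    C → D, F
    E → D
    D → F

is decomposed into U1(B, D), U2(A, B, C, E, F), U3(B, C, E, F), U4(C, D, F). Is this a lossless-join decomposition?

Chase test. Columns are A, B, C, D, E, F; row i has aⱼ where attribute j ∈ Ui, else bᵢⱼ.
Initial tableau (one row per fragment):
  row 1: b11 a2 b13 a4 b15 b16
  row 2: a1 a2 a3 b24 a5 a6
  row 3: b31 a2 a3 b34 a5 a6
  row 4: b41 b42 a3 a4 b45 a6
Rows 2 and 3 agree on C; apply C→D, F and equate their D, F entries.
Rows 2 and 4 agree on C; apply C→D, F and equate their D, F entries.
Rows 1 and 2 agree on D; apply D→F and equate their F entries.
Row 2 is now all distinguished symbols — the join is lossless.

Yes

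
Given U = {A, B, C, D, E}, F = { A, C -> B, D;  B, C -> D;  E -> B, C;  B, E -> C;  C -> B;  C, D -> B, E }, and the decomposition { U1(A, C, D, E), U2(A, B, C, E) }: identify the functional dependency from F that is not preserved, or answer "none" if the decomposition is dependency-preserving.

none

A, C → B, D: restricted closure across fragments reaches B, D.
B, C → D: restricted closure across fragments reaches D.
E → B, C lies within U2.
B, E → C lies within U2.
C → B lies within U2.
C, D → B, E: restricted closure across fragments reaches B, E.
Every dependency is enforceable on the fragments, so the decomposition is dependency-preserving.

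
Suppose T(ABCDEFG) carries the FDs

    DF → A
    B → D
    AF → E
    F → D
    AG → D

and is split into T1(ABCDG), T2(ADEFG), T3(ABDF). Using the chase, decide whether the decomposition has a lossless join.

Chase test. Columns are ABCDEFG; row i has aⱼ where attribute j ∈ Ti, else bᵢⱼ.
Initial tableau (one row per fragment):
  row 1: a1 a2 a3 a4 b15 b16 a7
  row 2: a1 b22 b23 a4 a5 a6 a7
  row 3: a1 a2 b33 a4 b35 a6 b37
Rows 2 and 3 agree on AF; apply AF→E and equate their E entries.
No row becomes fully distinguished — the join is lossy.

No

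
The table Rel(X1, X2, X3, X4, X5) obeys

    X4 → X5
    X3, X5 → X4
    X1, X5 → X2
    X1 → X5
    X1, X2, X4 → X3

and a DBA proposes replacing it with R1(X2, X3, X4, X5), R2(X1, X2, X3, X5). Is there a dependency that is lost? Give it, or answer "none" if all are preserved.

X1, X2, X4 → X3

Check X1, X2, X4 → X3: no single fragment contains all of {X1, X2, X3, X4}, and the restricted closure of {X1, X2, X4} across the fragments never reaches {X3}.
X4 → X5 is preserved.
X3, X5 → X4 is preserved.
X1, X5 → X2 is preserved.
X1 → X5 is preserved.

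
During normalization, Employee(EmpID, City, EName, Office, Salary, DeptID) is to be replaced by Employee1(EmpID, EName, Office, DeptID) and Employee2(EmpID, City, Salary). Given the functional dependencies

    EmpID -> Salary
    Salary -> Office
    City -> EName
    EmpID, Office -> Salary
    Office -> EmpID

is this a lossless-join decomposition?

No

Common attributes: Employee1 ∩ Employee2 = {EmpID}.
Closure of {EmpID}: EmpID → Salary applies, adding Salary; Salary → Office applies, adding Office. So (EmpID)⁺ = {EmpID, Office, Salary}.
The closure contains neither all of Employee1 = {EmpID, EName, Office, DeptID} nor all of Employee2 = {EmpID, City, Salary}, so the common attributes are not a superkey of either fragment. The join is lossy.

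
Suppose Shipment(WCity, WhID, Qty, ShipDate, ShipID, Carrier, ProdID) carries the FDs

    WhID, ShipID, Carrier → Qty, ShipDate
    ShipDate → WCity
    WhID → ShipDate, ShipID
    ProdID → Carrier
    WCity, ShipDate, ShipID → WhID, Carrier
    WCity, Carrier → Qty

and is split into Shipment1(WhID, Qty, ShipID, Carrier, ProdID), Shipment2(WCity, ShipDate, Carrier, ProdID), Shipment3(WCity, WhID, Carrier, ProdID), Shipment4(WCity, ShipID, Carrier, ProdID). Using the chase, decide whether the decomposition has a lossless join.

No

Chase test. Columns are WCity, WhID, Qty, ShipDate, ShipID, Carrier, ProdID; row i has aⱼ where attribute j ∈ Shipmenti, else bᵢⱼ.
Initial tableau (one row per fragment):
  row 1: b11 a2 a3 b14 a5 a6 a7
  row 2: a1 b22 b23 a4 b25 a6 a7
  row 3: a1 a2 b33 b34 b35 a6 a7
  row 4: a1 b42 b43 b44 a5 a6 a7
Rows 1 and 3 agree on WhID; apply WhID→ShipDate, ShipID and equate their ShipDate, ShipID entries.
Rows 2 and 3 agree on WCity, Carrier; apply WCity, Carrier→Qty and equate their Qty entries.
Rows 2 and 4 agree on WCity, Carrier; apply WCity, Carrier→Qty and equate their Qty entries.
Rows 1 and 3 agree on WhID, ShipID, Carrier; apply WhID, ShipID, Carrier→Qty, ShipDate and equate their Qty, ShipDate entries.
Rows 1 and 3 agree on ShipDate; apply ShipDate→WCity and equate their WCity entries.
No row becomes fully distinguished — the join is lossy.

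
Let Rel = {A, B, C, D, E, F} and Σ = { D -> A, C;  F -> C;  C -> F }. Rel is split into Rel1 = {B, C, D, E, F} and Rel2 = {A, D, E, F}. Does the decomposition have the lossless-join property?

Common attributes: Rel1 ∩ Rel2 = {D, E, F}.
Closure of {D, E, F}: D → A, C applies, adding A, C. So (D, E, F)⁺ = {A, C, D, E, F}.
This closure contains every attribute of Rel2, so Rel1 ∩ Rel2 → Rel2. The join is lossless.

Yes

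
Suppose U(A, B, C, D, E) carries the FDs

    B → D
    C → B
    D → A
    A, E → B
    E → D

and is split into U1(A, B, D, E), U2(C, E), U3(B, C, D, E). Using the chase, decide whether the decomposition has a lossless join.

Chase test. Columns are A, B, C, D, E; row i has aⱼ where attribute j ∈ Ui, else bᵢⱼ.
Initial tableau (one row per fragment):
  row 1: a1 a2 b13 a4 a5
  row 2: b21 b22 a3 b24 a5
  row 3: b31 a2 a3 a4 a5
Rows 2 and 3 agree on C; apply C→B and equate their B entries.
Rows 1 and 3 agree on D; apply D→A and equate their A entries.
Rows 1 and 2 agree on E; apply E→D and equate their D entries.
Rows 1 and 2 agree on D; apply D→A and equate their A entries.
Row 2 is now all distinguished symbols — the join is lossless.

Yes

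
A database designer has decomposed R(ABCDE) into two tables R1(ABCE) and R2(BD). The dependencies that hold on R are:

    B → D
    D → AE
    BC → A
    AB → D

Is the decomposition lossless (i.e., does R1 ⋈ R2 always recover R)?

Yes

Common attributes: R1 ∩ R2 = {B}.
Closure of {B}: B → D applies, adding D; D → AE applies, adding AE. So (B)⁺ = {ABDE}.
This closure contains every attribute of R2, so R1 ∩ R2 → R2. The join is lossless.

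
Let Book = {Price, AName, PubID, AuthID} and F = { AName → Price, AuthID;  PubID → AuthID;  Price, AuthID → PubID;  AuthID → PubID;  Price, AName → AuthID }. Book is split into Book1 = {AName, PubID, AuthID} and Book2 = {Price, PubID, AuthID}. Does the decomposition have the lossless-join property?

Common attributes: Book1 ∩ Book2 = {PubID, AuthID}.
No dependency enlarges {PubID, AuthID}, so (PubID, AuthID)⁺ = {PubID, AuthID}.
The closure contains neither all of Book1 = {AName, PubID, AuthID} nor all of Book2 = {Price, PubID, AuthID}, so the common attributes are not a superkey of either fragment. The join is lossy.

No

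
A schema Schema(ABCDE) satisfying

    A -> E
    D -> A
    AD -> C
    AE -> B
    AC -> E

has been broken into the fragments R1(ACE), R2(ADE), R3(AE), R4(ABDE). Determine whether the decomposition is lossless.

No

Chase test. Columns are ABCDE; row i has aⱼ where attribute j ∈ Ri, else bᵢⱼ.
Initial tableau (one row per fragment):
  row 1: a1 b12 a3 b14 a5
  row 2: a1 b22 b23 a4 a5
  row 3: a1 b32 b33 b34 a5
  row 4: a1 a2 b43 a4 a5
Rows 2 and 4 agree on AD; apply AD→C and equate their C entries.
Rows 1 and 2 agree on AE; apply AE→B and equate their B entries.
Rows 1 and 3 agree on AE; apply AE→B and equate their B entries.
Rows 1 and 4 agree on AE; apply AE→B and equate their B entries.
No row becomes fully distinguished — the join is lossy.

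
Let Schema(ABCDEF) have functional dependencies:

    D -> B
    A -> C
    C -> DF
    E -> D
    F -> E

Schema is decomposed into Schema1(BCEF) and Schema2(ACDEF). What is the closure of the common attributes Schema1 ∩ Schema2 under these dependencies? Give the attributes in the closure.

Schema1 ∩ Schema2 = {CEF}.
C → DF applies, adding D
D → B applies, adding B
Closure: {BCDEF}.

BCDEF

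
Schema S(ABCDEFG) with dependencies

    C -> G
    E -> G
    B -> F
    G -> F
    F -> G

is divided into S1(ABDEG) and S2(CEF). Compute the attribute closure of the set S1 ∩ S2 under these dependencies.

EFG

S1 ∩ S2 = {E}.
E → G applies, adding G
G → F applies, adding F
Closure: {EFG}.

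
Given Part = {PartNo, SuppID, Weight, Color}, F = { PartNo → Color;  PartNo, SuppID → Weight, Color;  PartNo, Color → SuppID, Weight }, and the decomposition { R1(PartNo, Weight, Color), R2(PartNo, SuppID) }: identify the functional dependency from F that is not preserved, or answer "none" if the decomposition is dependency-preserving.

none

PartNo → Color lies within R1.
PartNo, SuppID → Weight, Color: restricted closure across fragments reaches Weight, Color.
PartNo, Color → SuppID, Weight: restricted closure across fragments reaches SuppID, Weight.
Every dependency is enforceable on the fragments, so the decomposition is dependency-preserving.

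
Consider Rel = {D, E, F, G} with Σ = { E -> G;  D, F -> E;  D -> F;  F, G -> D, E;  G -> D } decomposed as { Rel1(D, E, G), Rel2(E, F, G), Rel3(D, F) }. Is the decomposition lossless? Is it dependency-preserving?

Lossless test (chase): Rows 1 and 3 agree on D; apply D→F and equate their F entries. Rows 1 and 2 agree on F, G; apply F, G→D, E and equate their D, E entries. Rows 1 and 3 agree on D, F; apply D, F→E and equate their E entries. Rows 1 and 3 agree on E; apply E→G and equate their G entries. Row 1 is now all distinguished symbols — the join is lossless.
Dependency preservation: D, F → E; F, G → D, E are not contained in any single fragment, but the restricted closure of each left-hand side across the fragments still reaches the right-hand side; the remaining FDs each lie inside some fragment. All dependencies are preserved.

lossless and dependency-preserving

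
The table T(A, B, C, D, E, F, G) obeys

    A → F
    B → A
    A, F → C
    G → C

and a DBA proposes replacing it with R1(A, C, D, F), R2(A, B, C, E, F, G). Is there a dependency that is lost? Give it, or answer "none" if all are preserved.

A → F lies within R1.
B → A lies within R2.
A, F → C lies within R1.
G → C lies within R2.
Every dependency is enforceable on the fragments, so the decomposition is dependency-preserving.

none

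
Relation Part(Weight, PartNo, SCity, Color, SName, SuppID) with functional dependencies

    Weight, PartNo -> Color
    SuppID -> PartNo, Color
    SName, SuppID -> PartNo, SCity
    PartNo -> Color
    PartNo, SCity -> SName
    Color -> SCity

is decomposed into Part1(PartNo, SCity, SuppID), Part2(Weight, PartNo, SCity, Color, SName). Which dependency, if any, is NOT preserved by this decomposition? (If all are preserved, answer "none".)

none

Weight, PartNo → Color lies within Part2.
SuppID → PartNo, Color: restricted closure across fragments reaches PartNo, Color.
SName, SuppID → PartNo, SCity: restricted closure across fragments reaches PartNo, SCity.
PartNo → Color lies within Part2.
PartNo, SCity → SName lies within Part2.
Color → SCity lies within Part2.
Every dependency is enforceable on the fragments, so the decomposition is dependency-preserving.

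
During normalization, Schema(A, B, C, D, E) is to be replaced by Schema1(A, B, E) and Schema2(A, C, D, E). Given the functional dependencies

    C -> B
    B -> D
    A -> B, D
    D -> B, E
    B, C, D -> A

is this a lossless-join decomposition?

Yes

Common attributes: Schema1 ∩ Schema2 = {A, E}.
Closure of {A, E}: A → B, D applies, adding B, D. So (A, E)⁺ = {A, B, D, E}.
This closure contains every attribute of Schema1, so Schema1 ∩ Schema2 → Schema1. The join is lossless.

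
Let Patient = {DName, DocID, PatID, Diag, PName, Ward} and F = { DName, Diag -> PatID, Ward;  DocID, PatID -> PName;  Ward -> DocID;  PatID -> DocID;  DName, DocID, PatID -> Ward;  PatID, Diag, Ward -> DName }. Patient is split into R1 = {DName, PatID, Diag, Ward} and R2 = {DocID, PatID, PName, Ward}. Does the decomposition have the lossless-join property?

Common attributes: R1 ∩ R2 = {PatID, Ward}.
Closure of {PatID, Ward}: Ward → DocID applies, adding DocID; DocID, PatID → PName applies, adding PName. So (PatID, Ward)⁺ = {DocID, PatID, PName, Ward}.
This closure contains every attribute of R2, so R1 ∩ R2 → R2. The join is lossless.

Yes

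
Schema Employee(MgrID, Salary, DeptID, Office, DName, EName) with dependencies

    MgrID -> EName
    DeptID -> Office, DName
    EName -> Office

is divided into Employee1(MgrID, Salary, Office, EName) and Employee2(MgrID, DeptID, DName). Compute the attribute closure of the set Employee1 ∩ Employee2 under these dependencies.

Employee1 ∩ Employee2 = {MgrID}.
MgrID → EName applies, adding EName
EName → Office applies, adding Office
Closure: {MgrID, Office, EName}.

MgrID, Office, EName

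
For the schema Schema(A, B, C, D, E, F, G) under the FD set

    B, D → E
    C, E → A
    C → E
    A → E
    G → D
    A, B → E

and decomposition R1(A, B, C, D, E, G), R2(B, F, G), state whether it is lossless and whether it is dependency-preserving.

lossy but dependency-preserving

Lossless test: (B, G)⁺ = {B, D, E, G}, which is a superkey of neither fragment — lossy.
Dependency preservation: every FD's attributes lie within a single fragment, so each can be enforced locally — preserved.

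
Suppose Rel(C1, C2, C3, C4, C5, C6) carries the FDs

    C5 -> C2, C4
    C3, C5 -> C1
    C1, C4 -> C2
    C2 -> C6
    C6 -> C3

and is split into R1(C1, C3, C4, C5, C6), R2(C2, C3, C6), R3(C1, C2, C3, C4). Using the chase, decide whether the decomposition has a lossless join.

Yes

Chase test. Columns are C1, C2, C3, C4, C5, C6; row i has aⱼ where attribute j ∈ Ri, else bᵢⱼ.
Initial tableau (one row per fragment):
  row 1: a1 b12 a3 a4 a5 a6
  row 2: b21 a2 a3 b24 b25 a6
  row 3: a1 a2 a3 a4 b35 b36
Rows 1 and 3 agree on C1, C4; apply C1, C4→C2 and equate their C2 entries.
Rows 1 and 3 agree on C2; apply C2→C6 and equate their C6 entries.
Row 1 is now all distinguished symbols — the join is lossless.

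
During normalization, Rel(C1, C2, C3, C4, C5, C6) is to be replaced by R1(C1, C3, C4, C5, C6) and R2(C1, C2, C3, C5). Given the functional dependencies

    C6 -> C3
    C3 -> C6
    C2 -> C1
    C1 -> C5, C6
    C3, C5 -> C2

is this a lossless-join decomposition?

Yes

Common attributes: R1 ∩ R2 = {C1, C3, C5}.
Closure of {C1, C3, C5}: C3 → C6 applies, adding C6; C3, C5 → C2 applies, adding C2. So (C1, C3, C5)⁺ = {C1, C2, C3, C5, C6}.
This closure contains every attribute of R2, so R1 ∩ R2 → R2. The join is lossless.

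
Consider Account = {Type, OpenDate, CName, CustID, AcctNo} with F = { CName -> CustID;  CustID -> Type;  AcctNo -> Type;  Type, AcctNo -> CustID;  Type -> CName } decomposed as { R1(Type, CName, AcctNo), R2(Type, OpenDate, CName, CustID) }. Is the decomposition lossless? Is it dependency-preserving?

lossy but dependency-preserving

Lossless test: (Type, CName)⁺ = {Type, CName, CustID}, which is a superkey of neither fragment — lossy.
Dependency preservation: Type, AcctNo → CustID is not contained in any single fragment, but the restricted closure of its left-hand side across the fragments still reaches the right-hand side; the remaining FDs each lie inside some fragment. All dependencies are preserved.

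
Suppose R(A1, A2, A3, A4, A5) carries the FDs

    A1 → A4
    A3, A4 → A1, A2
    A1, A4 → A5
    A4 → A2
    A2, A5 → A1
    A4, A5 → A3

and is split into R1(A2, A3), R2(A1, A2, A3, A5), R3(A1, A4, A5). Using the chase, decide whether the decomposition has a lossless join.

Chase test. Columns are A1, A2, A3, A4, A5; row i has aⱼ where attribute j ∈ Ri, else bᵢⱼ.
Initial tableau (one row per fragment):
  row 1: b11 a2 a3 b14 b15
  row 2: a1 a2 a3 b24 a5
  row 3: a1 b32 b33 a4 a5
Rows 2 and 3 agree on A1; apply A1→A4 and equate their A4 entries.
Rows 2 and 3 agree on A4; apply A4→A2 and equate their A2 entries.
Rows 2 and 3 agree on A4, A5; apply A4, A5→A3 and equate their A3 entries.
Row 2 is now all distinguished symbols — the join is lossless.

Yes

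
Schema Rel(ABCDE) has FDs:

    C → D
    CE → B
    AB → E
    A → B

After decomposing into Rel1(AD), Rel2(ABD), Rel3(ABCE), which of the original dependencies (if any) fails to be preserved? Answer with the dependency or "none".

C → D

Check C → D: no single fragment contains all of {CD}, and the restricted closure of {C} across the fragments never reaches {D}.
CE → B is preserved.
AB → E is preserved.
A → B is preserved.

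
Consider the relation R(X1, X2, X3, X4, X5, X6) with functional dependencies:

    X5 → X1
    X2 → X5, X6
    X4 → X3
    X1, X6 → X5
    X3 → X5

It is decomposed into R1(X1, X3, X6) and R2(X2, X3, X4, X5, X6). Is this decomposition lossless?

Yes

Common attributes: R1 ∩ R2 = {X3, X6}.
Closure of {X3, X6}: X3 → X5 applies, adding X5; X5 → X1 applies, adding X1. So (X3, X6)⁺ = {X1, X3, X5, X6}.
This closure contains every attribute of R1, so R1 ∩ R2 → R1. The join is lossless.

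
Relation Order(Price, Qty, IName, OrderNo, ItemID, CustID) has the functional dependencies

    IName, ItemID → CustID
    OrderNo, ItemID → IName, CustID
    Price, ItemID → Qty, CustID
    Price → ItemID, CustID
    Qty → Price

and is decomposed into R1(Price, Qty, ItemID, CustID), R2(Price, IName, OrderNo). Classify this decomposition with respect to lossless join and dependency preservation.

Lossless test: (Price)⁺ = {Price, Qty, ItemID, CustID}, which contains all of one fragment — lossless.
Dependency preservation: the restricted closure of {IName, ItemID} across the fragments never reaches {CustID}, so IName, ItemID → CustID cannot be enforced without a join — not preserved.

lossless but not dependency-preserving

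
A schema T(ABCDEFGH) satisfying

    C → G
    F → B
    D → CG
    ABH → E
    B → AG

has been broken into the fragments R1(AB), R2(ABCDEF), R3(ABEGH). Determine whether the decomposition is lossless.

Chase test. Columns are ABCDEFGH; row i has aⱼ where attribute j ∈ Ri, else bᵢⱼ.
Initial tableau (one row per fragment):
  row 1: a1 a2 b13 b14 b15 b16 b17 b18
  row 2: a1 a2 a3 a4 a5 a6 b27 b28
  row 3: a1 a2 b33 b34 a5 b36 a7 a8
Rows 1 and 2 agree on B; apply B→AG and equate their AG entries.
Rows 1 and 3 agree on B; apply B→AG and equate their AG entries.
No row becomes fully distinguished — the join is lossy.

No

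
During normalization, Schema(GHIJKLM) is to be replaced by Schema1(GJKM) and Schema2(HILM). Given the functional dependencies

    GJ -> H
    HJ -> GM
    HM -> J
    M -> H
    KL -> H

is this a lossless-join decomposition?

Common attributes: Schema1 ∩ Schema2 = {M}.
Closure of {M}: M → H applies, adding H; HM → J applies, adding J; HJ → GM applies, adding G. So (M)⁺ = {GHJM}.
The closure contains neither all of Schema1 = {GJKM} nor all of Schema2 = {HILM}, so the common attributes are not a superkey of either fragment. The join is lossy.

No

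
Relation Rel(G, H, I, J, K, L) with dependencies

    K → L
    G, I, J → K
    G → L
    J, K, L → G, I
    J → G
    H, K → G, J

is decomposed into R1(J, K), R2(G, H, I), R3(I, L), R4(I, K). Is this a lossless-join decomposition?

No

Chase test. Columns are G, H, I, J, K, L; row i has aⱼ where attribute j ∈ Ri, else bᵢⱼ.
Initial tableau (one row per fragment):
  row 1: b11 b12 b13 a4 a5 b16
  row 2: a1 a2 a3 b24 b25 b26
  row 3: b31 b32 a3 b34 b35 a6
  row 4: b41 b42 a3 b44 a5 b46
Rows 1 and 4 agree on K; apply K→L and equate their L entries.
No row becomes fully distinguished — the join is lossy.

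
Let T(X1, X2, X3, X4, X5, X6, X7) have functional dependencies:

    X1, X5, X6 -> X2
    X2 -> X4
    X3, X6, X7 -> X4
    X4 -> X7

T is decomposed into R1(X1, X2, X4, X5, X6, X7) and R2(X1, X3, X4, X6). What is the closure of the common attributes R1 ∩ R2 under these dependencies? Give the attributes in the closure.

R1 ∩ R2 = {X1, X4, X6}.
X4 → X7 applies, adding X7
Closure: {X1, X4, X6, X7}.

X1, X4, X6, X7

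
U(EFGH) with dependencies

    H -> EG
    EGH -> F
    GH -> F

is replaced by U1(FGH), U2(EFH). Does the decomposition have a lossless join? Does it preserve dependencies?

Lossless test: (FH)⁺ = {EFGH}, which contains all of one fragment — lossless.
Dependency preservation: H → EG; EGH → F are not contained in any single fragment, but the restricted closure of each left-hand side across the fragments still reaches the right-hand side; the remaining FDs each lie inside some fragment. All dependencies are preserved.

lossless and dependency-preserving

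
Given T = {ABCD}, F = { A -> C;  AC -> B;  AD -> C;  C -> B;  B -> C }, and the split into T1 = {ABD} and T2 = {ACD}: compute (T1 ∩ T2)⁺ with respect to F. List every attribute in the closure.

T1 ∩ T2 = {AD}.
A → C applies, adding C
AC → B applies, adding B
Closure: {ABCD}.

ABCD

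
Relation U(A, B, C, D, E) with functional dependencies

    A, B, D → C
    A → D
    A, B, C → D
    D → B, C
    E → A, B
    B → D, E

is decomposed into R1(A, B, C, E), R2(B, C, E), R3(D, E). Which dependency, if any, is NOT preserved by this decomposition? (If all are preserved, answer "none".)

A, B, D → C: restricted closure across fragments reaches C.
A → D: restricted closure across fragments reaches D.
A, B, C → D: restricted closure across fragments reaches D.
D → B, C: restricted closure across fragments reaches B, C.
E → A, B lies within R1.
B → D, E: restricted closure across fragments reaches D, E.
Every dependency is enforceable on the fragments, so the decomposition is dependency-preserving.

none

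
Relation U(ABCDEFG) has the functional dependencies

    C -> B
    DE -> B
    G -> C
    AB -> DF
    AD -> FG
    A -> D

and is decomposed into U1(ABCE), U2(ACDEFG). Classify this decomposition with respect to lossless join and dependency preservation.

Lossless test: (ACE)⁺ = {ABCDEFG}, which contains all of one fragment — lossless.
Dependency preservation: the restricted closure of {DE} across the fragments never reaches {B}, so DE → B cannot be enforced without a join — not preserved.

lossless but not dependency-preserving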